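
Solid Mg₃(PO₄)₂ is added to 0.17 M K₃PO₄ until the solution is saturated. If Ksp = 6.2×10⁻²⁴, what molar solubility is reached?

2.0×10⁻⁸ M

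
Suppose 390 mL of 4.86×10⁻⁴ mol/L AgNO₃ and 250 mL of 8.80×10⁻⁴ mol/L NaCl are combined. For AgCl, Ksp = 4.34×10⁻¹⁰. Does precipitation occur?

Yes

Total volume after mixing = 390 + 250 = 640 mL.
[Ag⁺] = (4.86×10⁻⁴)(390)/640 = 2.96×10⁻⁴ mol/L
[Cl⁻] = (8.80×10⁻⁴)(250)/640 = 3.44×10⁻⁴ mol/L
Q = [Ag⁺][Cl⁻] = 1.02×10⁻⁷
Because Q > Ksp (1.02×10⁻⁷ vs 4.34×10⁻¹⁰), a precipitate of AgCl forms.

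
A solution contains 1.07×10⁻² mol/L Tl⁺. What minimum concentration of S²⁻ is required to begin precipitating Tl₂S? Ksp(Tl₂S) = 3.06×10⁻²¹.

Each salt precipitates once Q = Ksp for that salt.
Tl₂S(s) ⇌ 2 Tl⁺(aq) + S²⁻(aq)
Ksp = [Tl⁺]^2[S²⁻] = [S²⁻](1.07×10⁻²)^2
[S²⁻] = 3.06×10⁻²¹ / (1.07×10⁻²)^2 = 2.67×10⁻¹⁷
[S²⁻] = 2.67×10⁻¹⁷ mol/L

2.67×10⁻¹⁷ M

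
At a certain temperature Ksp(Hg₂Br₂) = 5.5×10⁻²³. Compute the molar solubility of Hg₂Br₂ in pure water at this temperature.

Hg₂Br₂(s) ⇌ Hg₂²⁺(aq) + 2 Br⁻(aq)
If s mol/L of Hg₂Br₂ dissolves, [Hg₂²⁺] = s and [Br⁻] = 2s.
Ksp = [Hg₂²⁺][Br⁻]^2 = s · (2s)^2 = 4s^3
4s^3 = 5.5×10⁻²³  ⇒  s^3 = 1.4×10⁻²³
s = (1.4×10⁻²³)^(1/3) = 2.4×10⁻⁸ mol L⁻¹

2.4×10⁻⁸ M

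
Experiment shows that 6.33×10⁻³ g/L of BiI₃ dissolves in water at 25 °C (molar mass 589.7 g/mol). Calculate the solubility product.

s = (6.33×10⁻³ g L⁻¹)/(589.7 g mol⁻¹) = 1.0734×10⁻⁵ M
BiI₃(s) ⇌ Bi³⁺(aq) + 3 I⁻(aq)
With molar solubility s: [Bi³⁺] = s, [I⁻] = 3s.
Ksp = [Bi³⁺][I⁻]^3 = s · (3s)^3 = 27s^4
Ksp = 27 × (1.0734×10⁻⁵)^4 = 3.58×10⁻¹⁹

Ksp = 3.58×10⁻¹⁹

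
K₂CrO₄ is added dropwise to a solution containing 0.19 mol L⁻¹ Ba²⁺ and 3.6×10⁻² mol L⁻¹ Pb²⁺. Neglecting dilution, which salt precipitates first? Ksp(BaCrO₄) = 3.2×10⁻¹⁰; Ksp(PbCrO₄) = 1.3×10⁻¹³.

PbCrO₄

Precipitation of each salt begins when its ion product equals Ksp.
For BaCrO₄: [CrO₄²⁻] = (Ksp/[Ba²⁺]) = 1.7×10⁻⁹ mol L⁻¹
For PbCrO₄: [CrO₄²⁻] = (Ksp/[Pb²⁺]) = 3.6×10⁻¹² mol L⁻¹
Since PbCrO₄ needs less CrO₄²⁻ to reach saturation, it precipitates first.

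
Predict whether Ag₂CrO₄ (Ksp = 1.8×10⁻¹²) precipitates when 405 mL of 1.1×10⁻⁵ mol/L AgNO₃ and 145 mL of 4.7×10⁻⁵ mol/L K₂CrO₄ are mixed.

Total volume after mixing = 405 + 145 = 550 mL.
[Ag⁺] = (1.1×10⁻⁵)(405)/550 = 8.1×10⁻⁶ mol/L
[CrO₄²⁻] = (4.7×10⁻⁵)(145)/550 = 1.2×10⁻⁵ mol/L
Q = [Ag⁺]^2[CrO₄²⁻] = 8.1×10⁻¹⁶
Since Q (8.1×10⁻¹⁶) is less than Ksp (1.8×10⁻¹²), no Ag₂CrO₄ precipitates.

No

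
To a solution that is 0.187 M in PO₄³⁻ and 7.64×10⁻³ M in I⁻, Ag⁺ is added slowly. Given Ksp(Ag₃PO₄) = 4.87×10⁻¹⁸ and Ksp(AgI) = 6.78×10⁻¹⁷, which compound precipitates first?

AgI

Each salt precipitates once Q = Ksp for that salt.
For Ag₃PO₄: [Ag⁺] = (Ksp/[PO₄³⁻])^(1/3) = 2.96×10⁻⁶ M
For AgI: [Ag⁺] = (Ksp/[I⁻]) = 8.87×10⁻¹⁵ M
Since AgI needs less Ag⁺ to reach saturation, it precipitates first.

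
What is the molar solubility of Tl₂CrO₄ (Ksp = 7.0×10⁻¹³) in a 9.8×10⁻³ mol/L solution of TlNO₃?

Tl₂CrO₄(s) ⇌ 2 Tl⁺(aq) + CrO₄²⁻(aq)
Let s be the solubility of Tl₂CrO₄ here. The common ion gives [Tl⁺] ≈ 9.8×10⁻³ mol/L, and [CrO₄²⁻] = s.
Ksp = [Tl⁺]^2[CrO₄²⁻] = (9.8×10⁻³)^2s
s = 7.0×10⁻¹³ / (9.8×10⁻³)^2 = 7.3×10⁻⁹
s = 7.3×10⁻⁹ mol/L

7.3×10⁻⁹ M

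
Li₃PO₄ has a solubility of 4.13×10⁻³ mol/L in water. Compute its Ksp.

Li₃PO₄(s) ⇌ 3 Li⁺(aq) + PO₄³⁻(aq)
Call the molar solubility s, so that [Li⁺] = 3s and [PO₄³⁻] = s.
Ksp = [Li⁺]^3[PO₄³⁻] = (3s)^3 · s = 27s^4
Ksp = 27 × (4.13×10⁻³)^4 = 7.86×10⁻⁹

Ksp = 7.86×10⁻⁹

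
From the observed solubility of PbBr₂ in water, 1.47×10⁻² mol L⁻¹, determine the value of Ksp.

Ksp = 1.27×10⁻⁵

PbBr₂(s) ⇌ Pb²⁺(aq) + 2 Br⁻(aq)
For each mole of PbBr₂ that dissolves per liter, [Pb²⁺] = s and [Br⁻] = 2s; let s denote this solubility.
Ksp = [Pb²⁺][Br⁻]^2 = s · (2s)^2 = 4s^3
Ksp = 4 × (1.47×10⁻²)^3 = 1.27×10⁻⁵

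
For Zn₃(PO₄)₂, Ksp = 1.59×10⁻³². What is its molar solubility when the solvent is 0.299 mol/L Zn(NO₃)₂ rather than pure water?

Zn₃(PO₄)₂(s) ⇌ 3 Zn²⁺(aq) + 2 PO₄³⁻(aq)
The solution already contains Zn²⁺ at 0.299 mol/L. Let s be the molar solubility of Zn₃(PO₄)₂.
[Zn²⁺] ≈ 0.299 mol/L (common ion dominates); [PO₄³⁻] = 2s.
Ksp = [Zn²⁺]^3[PO₄³⁻]^2 = (0.299)^3(2s)^2
(2s)^2 = 1.59×10⁻³² / (0.299)^3 = 5.95×10⁻³¹
s = 3.86×10⁻¹⁶ mol/L

3.86×10⁻¹⁶ M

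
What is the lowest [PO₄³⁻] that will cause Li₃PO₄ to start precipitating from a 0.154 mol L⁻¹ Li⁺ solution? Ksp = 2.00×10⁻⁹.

A salt starts to precipitate once the ion product Q reaches its Ksp.
Li₃PO₄(s) ⇌ 3 Li⁺(aq) + PO₄³⁻(aq)
Ksp = [Li⁺]^3[PO₄³⁻] = [PO₄³⁻](0.154)^3
[PO₄³⁻] = 2.00×10⁻⁹ / (0.154)^3 = 5.48×10⁻⁷
[PO₄³⁻] = 5.48×10⁻⁷ mol L⁻¹

5.48×10⁻⁷ M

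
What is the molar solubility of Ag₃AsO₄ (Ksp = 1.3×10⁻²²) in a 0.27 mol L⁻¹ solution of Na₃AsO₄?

Ag₃AsO₄(s) ⇌ 3 Ag⁺(aq) + AsO₄³⁻(aq)
AsO₄³⁻ is already present at 0.27 mol L⁻¹. If s mol/L of Ag₃AsO₄ dissolves, [Ag⁺] = 3s while [AsO₄³⁻] ≈ 0.27 mol L⁻¹.
Ksp = [Ag⁺]^3[AsO₄³⁻] = (3s)^3(0.27)
(3s)^3 = 1.3×10⁻²² / (0.27) = 4.8×10⁻²²
s = 2.6×10⁻⁸ mol L⁻¹

2.6×10⁻⁸ M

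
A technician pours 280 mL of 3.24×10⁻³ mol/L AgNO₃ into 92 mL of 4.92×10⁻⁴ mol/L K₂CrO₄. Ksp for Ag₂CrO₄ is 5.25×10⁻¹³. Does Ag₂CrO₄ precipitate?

The combined volume is 372 mL.
[Ag⁺] = (3.24×10⁻³)(280)/372 = 2.44×10⁻³ mol/L
[CrO₄²⁻] = (4.92×10⁻⁴)(92)/372 = 1.22×10⁻⁴ mol/L
Q = [Ag⁺]^2[CrO₄²⁻] = 7.24×10⁻¹⁰
Q = 7.24×10⁻¹⁰ > Ksp = 5.25×10⁻¹³, so the solution is supersaturated and Ag₂CrO₄ precipitates.

Yes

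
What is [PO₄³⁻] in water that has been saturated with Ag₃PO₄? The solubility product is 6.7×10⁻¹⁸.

Ag₃PO₄(s) ⇌ 3 Ag⁺(aq) + PO₄³⁻(aq)
Call the molar solubility s, so that [Ag⁺] = 3s and [PO₄³⁻] = s.
Ksp = [Ag⁺]^3[PO₄³⁻] = (3s)^3 · s = 27s^4 = 6.7×10⁻¹⁸
s = 2.2×10⁻⁵ M
[PO₄³⁻] = s = 2.2×10⁻⁵ M

2.2×10⁻⁵ M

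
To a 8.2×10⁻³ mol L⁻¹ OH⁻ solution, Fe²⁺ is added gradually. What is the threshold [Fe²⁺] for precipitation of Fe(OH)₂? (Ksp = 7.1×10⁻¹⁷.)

1.1×10⁻¹² M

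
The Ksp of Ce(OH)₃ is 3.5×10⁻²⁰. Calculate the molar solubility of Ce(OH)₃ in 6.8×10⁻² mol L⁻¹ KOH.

Ce(OH)₃(s) ⇌ Ce³⁺(aq) + 3 OH⁻(aq)
OH⁻ is already present at 6.8×10⁻² mol L⁻¹. If s mol/L of Ce(OH)₃ dissolves, [Ce³⁺] = s while [OH⁻] ≈ 6.8×10⁻² mol L⁻¹.
Ksp = [Ce³⁺][OH⁻]^3 = s(6.8×10⁻²)^3
s = 3.5×10⁻²⁰ / (6.8×10⁻²)^3 = 1.1×10⁻¹⁶
s = 1.1×10⁻¹⁶ mol L⁻¹

1.1×10⁻¹⁶ M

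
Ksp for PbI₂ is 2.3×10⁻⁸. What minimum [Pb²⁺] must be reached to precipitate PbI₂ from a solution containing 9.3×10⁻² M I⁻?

The threshold for precipitation is Q = Ksp.
PbI₂(s) ⇌ Pb²⁺(aq) + 2 I⁻(aq)
Ksp = [Pb²⁺][I⁻]^2 = [Pb²⁺](9.3×10⁻²)^2
[Pb²⁺] = 2.3×10⁻⁸ / (9.3×10⁻²)^2 = 2.7×10⁻⁶
[Pb²⁺] = 2.7×10⁻⁶ M

2.7×10⁻⁶ M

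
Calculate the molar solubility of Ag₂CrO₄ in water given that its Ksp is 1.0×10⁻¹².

Ag₂CrO₄(s) ⇌ 2 Ag⁺(aq) + CrO₄²⁻(aq)
Call the molar solubility s, so that [Ag⁺] = 2s and [CrO₄²⁻] = s.
Ksp = [Ag⁺]^2[CrO₄²⁻] = (2s)^2 · s = 4s^3
4s^3 = 1.0×10⁻¹²  ⇒  s^3 = 2.5×10⁻¹³
s = (2.5×10⁻¹³)^(1/3) = 6.3×10⁻⁵ mol/L

6.3×10⁻⁵ M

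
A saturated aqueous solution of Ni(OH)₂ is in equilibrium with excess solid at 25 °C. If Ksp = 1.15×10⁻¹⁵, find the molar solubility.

6.60×10⁻⁶ M

Ni(OH)₂(s) ⇌ Ni²⁺(aq) + 2 OH⁻(aq)
Call the molar solubility s, so that [Ni²⁺] = s and [OH⁻] = 2s.
Ksp = [Ni²⁺][OH⁻]^2 = s · (2s)^2 = 4s^3
4s^3 = 1.15×10⁻¹⁵  ⇒  s^3 = 2.88×10⁻¹⁶
s = (2.88×10⁻¹⁶)^(1/3) = 6.60×10⁻⁶ mol/L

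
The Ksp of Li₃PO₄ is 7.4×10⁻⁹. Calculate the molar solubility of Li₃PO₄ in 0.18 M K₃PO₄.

Li₃PO₄(s) ⇌ 3 Li⁺(aq) + PO₄³⁻(aq)
Let s be the solubility of Li₃PO₄ here. The common ion gives [PO₄³⁻] ≈ 0.18 M, and [Li⁺] = 3s.
Ksp = [Li⁺]^3[PO₄³⁻] = (3s)^3(0.18)
(3s)^3 = 7.4×10⁻⁹ / (0.18) = 4.1×10⁻⁸
s = 1.2×10⁻³ M

1.2×10⁻³ M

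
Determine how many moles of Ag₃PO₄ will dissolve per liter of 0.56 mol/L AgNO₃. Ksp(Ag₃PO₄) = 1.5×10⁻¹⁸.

8.5×10⁻¹⁸ M

Ag₃PO₄(s) ⇌ 3 Ag⁺(aq) + PO₄³⁻(aq)
With Ag⁺ already at 0.56 mol/L and s small, take [Ag⁺] ≈ 0.56 mol/L and [PO₄³⁻] = s.
Ksp = [Ag⁺]^3[PO₄³⁻] = (0.56)^3s
s = 1.5×10⁻¹⁸ / (0.56)^3 = 8.5×10⁻¹⁸
s = 8.5×10⁻¹⁸ mol/L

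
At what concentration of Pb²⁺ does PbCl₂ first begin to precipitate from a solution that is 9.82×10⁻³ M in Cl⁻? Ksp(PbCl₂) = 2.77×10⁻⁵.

A salt starts to precipitate once the ion product Q reaches its Ksp.
PbCl₂(s) ⇌ Pb²⁺(aq) + 2 Cl⁻(aq)
Ksp = [Pb²⁺][Cl⁻]^2 = [Pb²⁺](9.82×10⁻³)^2
[Pb²⁺] = 2.77×10⁻⁵ / (9.82×10⁻³)^2 = 0.287
[Pb²⁺] = 0.287 M

0.287 M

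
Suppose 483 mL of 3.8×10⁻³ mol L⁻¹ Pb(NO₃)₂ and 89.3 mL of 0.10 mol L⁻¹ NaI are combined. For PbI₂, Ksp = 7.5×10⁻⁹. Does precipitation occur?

After mixing, V = 483 mL + 89.3 mL = 572.3 mL.
[Pb²⁺] = (3.8×10⁻³)(483)/572.3 = 3.2×10⁻³ mol L⁻¹
[I⁻] = (0.10)(89.3)/572.3 = 1.6×10⁻² mol L⁻¹
Q = [Pb²⁺][I⁻]^2 = 7.8×10⁻⁷
Since Q (7.8×10⁻⁷) exceeds Ksp (7.5×10⁻⁹), PbI₂ will precipitate.

Yes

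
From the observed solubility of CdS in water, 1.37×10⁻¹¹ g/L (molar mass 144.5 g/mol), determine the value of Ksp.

Ksp = 8.99×10⁻²⁷

Convert to molarity: s = 1.37×10⁻¹¹ / 144.5 = 9.4810×10⁻¹⁴ mol/L
CdS(s) ⇌ Cd²⁺(aq) + S²⁻(aq)
For each mole of CdS that dissolves per liter, [Cd²⁺] = s and [S²⁻] = s; let s denote this solubility.
Ksp = [Cd²⁺][S²⁻] = s · s = s^2
Ksp = (9.4810×10⁻¹⁴)^2 = 8.99×10⁻²⁷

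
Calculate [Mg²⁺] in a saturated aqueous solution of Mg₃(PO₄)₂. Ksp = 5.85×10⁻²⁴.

Mg₃(PO₄)₂(s) ⇌ 3 Mg²⁺(aq) + 2 PO₄³⁻(aq)
Call the molar solubility s, so that [Mg²⁺] = 3s and [PO₄³⁻] = 2s.
Ksp = [Mg²⁺]^3[PO₄³⁻]^2 = (3s)^3 · (2s)^2 = 108s^5 = 5.85×10⁻²⁴
s = 8.85×10⁻⁶ mol L⁻¹
[Mg²⁺] = 3s = 2.65×10⁻⁵ mol L⁻¹

2.65×10⁻⁵ M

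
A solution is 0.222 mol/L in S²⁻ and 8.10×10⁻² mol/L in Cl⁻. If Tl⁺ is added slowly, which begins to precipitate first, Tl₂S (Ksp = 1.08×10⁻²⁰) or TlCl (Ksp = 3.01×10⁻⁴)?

Each salt precipitates once Q = Ksp for that salt.
For Tl₂S: [Tl⁺] = (Ksp/[S²⁻])^(1/2) = 2.21×10⁻¹⁰ mol/L
For TlCl: [Tl⁺] = (Ksp/[Cl⁻]) = 3.72×10⁻³ mol/L
The smaller threshold [Tl⁺] is reached first, so Tl₂S precipitates first.

Tl₂S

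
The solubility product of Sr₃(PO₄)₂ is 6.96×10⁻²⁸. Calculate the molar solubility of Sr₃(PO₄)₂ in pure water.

1.45×10⁻⁶ M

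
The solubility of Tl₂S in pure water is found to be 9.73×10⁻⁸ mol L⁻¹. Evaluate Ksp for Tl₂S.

Ksp = 3.68×10⁻²¹

Tl₂S(s) ⇌ 2 Tl⁺(aq) + S²⁻(aq)
For each mole of Tl₂S that dissolves per liter, [Tl⁺] = 2s and [S²⁻] = s; let s denote this solubility.
Ksp = [Tl⁺]^2[S²⁻] = (2s)^2 · s = 4s^3
Ksp = 4 × (9.73×10⁻⁸)^3 = 3.68×10⁻²¹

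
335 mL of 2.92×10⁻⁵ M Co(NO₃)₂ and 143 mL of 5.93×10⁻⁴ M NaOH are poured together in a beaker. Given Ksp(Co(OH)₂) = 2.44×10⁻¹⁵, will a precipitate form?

Total volume after mixing = 335 + 143 = 478 mL.
[Co²⁺] = (2.92×10⁻⁵)(335)/478 = 2.05×10⁻⁵ M
[OH⁻] = (5.93×10⁻⁴)(143)/478 = 1.77×10⁻⁴ M
Q = [Co²⁺][OH⁻]^2 = 6.44×10⁻¹³
Since Q (6.44×10⁻¹³) exceeds Ksp (2.44×10⁻¹⁵), Co(OH)₂ will precipitate.

Yes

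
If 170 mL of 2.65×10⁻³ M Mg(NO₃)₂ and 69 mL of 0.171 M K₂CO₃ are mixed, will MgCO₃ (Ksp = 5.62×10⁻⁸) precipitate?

The combined volume is 239 mL.
[Mg²⁺] = (2.65×10⁻³)(170)/239 = 1.88×10⁻³ M
[CO₃²⁻] = (0.171)(69)/239 = 4.94×10⁻² M
Q = [Mg²⁺][CO₃²⁻] = 9.31×10⁻⁵
Because Q > Ksp (9.31×10⁻⁵ vs 5.62×10⁻⁸), a precipitate of MgCO₃ forms.

Yes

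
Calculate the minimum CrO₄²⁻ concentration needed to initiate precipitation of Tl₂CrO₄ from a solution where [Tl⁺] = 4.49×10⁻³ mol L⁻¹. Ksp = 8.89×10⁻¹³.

4.41×10⁻⁸ M

A salt starts to precipitate once the ion product Q reaches its Ksp.
Tl₂CrO₄(s) ⇌ 2 Tl⁺(aq) + CrO₄²⁻(aq)
Ksp = [Tl⁺]^2[CrO₄²⁻] = [CrO₄²⁻](4.49×10⁻³)^2
[CrO₄²⁻] = 8.89×10⁻¹³ / (4.49×10⁻³)^2 = 4.41×10⁻⁸
[CrO₄²⁻] = 4.41×10⁻⁸ mol L⁻¹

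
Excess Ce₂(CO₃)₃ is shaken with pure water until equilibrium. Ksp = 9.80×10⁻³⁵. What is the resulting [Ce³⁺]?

1.24×10⁻⁷ M

Ce₂(CO₃)₃(s) ⇌ 2 Ce³⁺(aq) + 3 CO₃²⁻(aq)
For each mole of Ce₂(CO₃)₃ that dissolves per liter, [Ce³⁺] = 2s and [CO₃²⁻] = 3s; let s denote this solubility.
Ksp = [Ce³⁺]^2[CO₃²⁻]^3 = (2s)^2 · (3s)^3 = 108s^5 = 9.80×10⁻³⁵
s = 6.19×10⁻⁸ mol/L
[Ce³⁺] = 2s = 1.24×10⁻⁷ mol/L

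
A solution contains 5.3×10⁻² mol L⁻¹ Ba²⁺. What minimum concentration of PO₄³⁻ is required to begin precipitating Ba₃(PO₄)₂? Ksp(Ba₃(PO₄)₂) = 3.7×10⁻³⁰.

Each salt precipitates once Q = Ksp for that salt.
Ba₃(PO₄)₂(s) ⇌ 3 Ba²⁺(aq) + 2 PO₄³⁻(aq)
Ksp = [Ba²⁺]^3[PO₄³⁻]^2 = [PO₄³⁻]^2(5.3×10⁻²)^3
[PO₄³⁻]^2 = 3.7×10⁻³⁰ / (5.3×10⁻²)^3 = 2.5×10⁻²⁶
[PO₄³⁻] = 1.6×10⁻¹³ mol L⁻¹

1.6×10⁻¹³ M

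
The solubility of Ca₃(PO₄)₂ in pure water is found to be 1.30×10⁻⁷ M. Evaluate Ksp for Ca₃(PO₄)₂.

Ksp = 4.01×10⁻³³

Ca₃(PO₄)₂(s) ⇌ 3 Ca²⁺(aq) + 2 PO₄³⁻(aq)
Let s be the molar solubility. Then [Ca²⁺] = 3s and [PO₄³⁻] = 2s.
Ksp = [Ca²⁺]^3[PO₄³⁻]^2 = (3s)^3 · (2s)^2 = 108s^5
Ksp = 108 × (1.30×10⁻⁷)^5 = 4.01×10⁻³³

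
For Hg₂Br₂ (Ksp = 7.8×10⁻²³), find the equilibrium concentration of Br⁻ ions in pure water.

5.4×10⁻⁸ M

Hg₂Br₂(s) ⇌ Hg₂²⁺(aq) + 2 Br⁻(aq)
Call the molar solubility s, so that [Hg₂²⁺] = s and [Br⁻] = 2s.
Ksp = [Hg₂²⁺][Br⁻]^2 = s · (2s)^2 = 4s^3 = 7.8×10⁻²³
s = 2.7×10⁻⁸ mol L⁻¹
[Br⁻] = 2s = 5.4×10⁻⁸ mol L⁻¹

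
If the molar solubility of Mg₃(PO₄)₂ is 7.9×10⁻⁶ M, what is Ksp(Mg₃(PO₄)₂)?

Mg₃(PO₄)₂(s) ⇌ 3 Mg²⁺(aq) + 2 PO₄³⁻(aq)
For each mole of Mg₃(PO₄)₂ that dissolves per liter, [Mg²⁺] = 3s and [PO₄³⁻] = 2s; let s denote this solubility.
Ksp = [Mg²⁺]^3[PO₄³⁻]^2 = (3s)^3 · (2s)^2 = 108s^5
Ksp = 108 × (7.9×10⁻⁶)^5 = 3.3×10⁻²⁴

Ksp = 3.3×10⁻²⁴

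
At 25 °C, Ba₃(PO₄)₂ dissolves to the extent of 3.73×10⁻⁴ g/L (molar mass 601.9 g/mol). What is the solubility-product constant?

Convert to molarity: s = 3.73×10⁻⁴ / 601.9 = 6.1970×10⁻⁷ mol/L
Ba₃(PO₄)₂(s) ⇌ 3 Ba²⁺(aq) + 2 PO₄³⁻(aq)
With molar solubility s: [Ba²⁺] = 3s, [PO₄³⁻] = 2s.
Ksp = [Ba²⁺]^3[PO₄³⁻]^2 = (3s)^3 · (2s)^2 = 108s^5
Ksp = 108 × (6.1970×10⁻⁷)^5 = 9.87×10⁻³⁰

Ksp = 9.87×10⁻³⁰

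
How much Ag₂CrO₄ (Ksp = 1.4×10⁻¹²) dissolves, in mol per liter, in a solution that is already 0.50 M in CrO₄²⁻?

Ag₂CrO₄(s) ⇌ 2 Ag⁺(aq) + CrO₄²⁻(aq)
With CrO₄²⁻ already at 0.50 M and s small, take [CrO₄²⁻] ≈ 0.50 M and [Ag⁺] = 2s.
Ksp = [Ag⁺]^2[CrO₄²⁻] = (2s)^2(0.50)
(2s)^2 = 1.4×10⁻¹² / (0.50) = 2.8×10⁻¹²
s = 8.4×10⁻⁷ M

8.4×10⁻⁷ M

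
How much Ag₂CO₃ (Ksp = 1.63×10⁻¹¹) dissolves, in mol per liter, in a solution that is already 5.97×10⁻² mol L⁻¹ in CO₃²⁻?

Ag₂CO₃(s) ⇌ 2 Ag⁺(aq) + CO₃²⁻(aq)
With CO₃²⁻ already at 5.97×10⁻² mol L⁻¹ and s small, take [CO₃²⁻] ≈ 5.97×10⁻² mol L⁻¹ and [Ag⁺] = 2s.
Ksp = [Ag⁺]^2[CO₃²⁻] = (2s)^2(5.97×10⁻²)
(2s)^2 = 1.63×10⁻¹¹ / (5.97×10⁻²) = 2.73×10⁻¹⁰
s = 8.26×10⁻⁶ mol L⁻¹

8.26×10⁻⁶ M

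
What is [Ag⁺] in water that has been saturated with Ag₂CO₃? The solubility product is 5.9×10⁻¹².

2.3×10⁻⁴ M

Ag₂CO₃(s) ⇌ 2 Ag⁺(aq) + CO₃²⁻(aq)
With molar solubility s: [Ag⁺] = 2s, [CO₃²⁻] = s.
Ksp = [Ag⁺]^2[CO₃²⁻] = (2s)^2 · s = 4s^3 = 5.9×10⁻¹²
s = 1.1×10⁻⁴ M
[Ag⁺] = 2s = 2.3×10⁻⁴ M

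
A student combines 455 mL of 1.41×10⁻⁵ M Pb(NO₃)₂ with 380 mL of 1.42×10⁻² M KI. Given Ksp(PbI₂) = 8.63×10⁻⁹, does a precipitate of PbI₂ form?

No

After mixing, V = 455 mL + 380 mL = 835 mL.
[Pb²⁺] = (1.41×10⁻⁵)(455)/835 = 7.68×10⁻⁶ M
[I⁻] = (1.42×10⁻²)(380)/835 = 6.46×10⁻³ M
Q = [Pb²⁺][I⁻]^2 = 3.21×10⁻¹⁰
Since Q (3.21×10⁻¹⁰) is less than Ksp (8.63×10⁻⁹), no PbI₂ precipitates.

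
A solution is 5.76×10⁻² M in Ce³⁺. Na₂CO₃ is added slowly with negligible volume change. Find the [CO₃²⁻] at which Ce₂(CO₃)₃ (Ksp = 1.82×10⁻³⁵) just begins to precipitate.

1.76×10⁻¹¹ M

Precipitation begins when Q = Ksp.
Ce₂(CO₃)₃(s) ⇌ 2 Ce³⁺(aq) + 3 CO₃²⁻(aq)
Ksp = [Ce³⁺]^2[CO₃²⁻]^3 = [CO₃²⁻]^3(5.76×10⁻²)^2
[CO₃²⁻]^3 = 1.82×10⁻³⁵ / (5.76×10⁻²)^2 = 5.49×10⁻³³
[CO₃²⁻] = 1.76×10⁻¹¹ M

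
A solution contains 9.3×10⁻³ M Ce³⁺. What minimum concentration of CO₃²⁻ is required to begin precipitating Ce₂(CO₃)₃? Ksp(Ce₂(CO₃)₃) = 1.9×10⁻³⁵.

The threshold for precipitation is Q = Ksp.
Ce₂(CO₃)₃(s) ⇌ 2 Ce³⁺(aq) + 3 CO₃²⁻(aq)
Ksp = [Ce³⁺]^2[CO₃²⁻]^3 = [CO₃²⁻]^3(9.3×10⁻³)^2
[CO₃²⁻]^3 = 1.9×10⁻³⁵ / (9.3×10⁻³)^2 = 2.2×10⁻³¹
[CO₃²⁻] = 6.0×10⁻¹¹ M

6.0×10⁻¹¹ M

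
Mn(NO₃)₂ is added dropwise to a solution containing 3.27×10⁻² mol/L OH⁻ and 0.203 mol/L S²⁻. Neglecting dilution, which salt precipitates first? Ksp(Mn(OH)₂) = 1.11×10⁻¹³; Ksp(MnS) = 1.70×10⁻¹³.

Each salt precipitates once Q = Ksp for that salt.
For Mn(OH)₂: [Mn²⁺] = (Ksp/[OH⁻]^2) = 1.04×10⁻¹⁰ mol/L
For MnS: [Mn²⁺] = (Ksp/[S²⁻]) = 8.37×10⁻¹³ mol/L
Since MnS needs less Mn²⁺ to reach saturation, it precipitates first.

MnS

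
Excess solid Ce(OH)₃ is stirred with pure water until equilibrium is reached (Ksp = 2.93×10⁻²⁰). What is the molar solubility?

5.74×10⁻⁶ M

Ce(OH)₃(s) ⇌ Ce³⁺(aq) + 3 OH⁻(aq)
For each mole of Ce(OH)₃ that dissolves per liter, [Ce³⁺] = s and [OH⁻] = 3s; let s denote this solubility.
Ksp = [Ce³⁺][OH⁻]^3 = s · (3s)^3 = 27s^4
27s^4 = 2.93×10⁻²⁰  ⇒  s^4 = 1.09×10⁻²¹
s = (1.09×10⁻²¹)^(1/4) = 5.74×10⁻⁶ M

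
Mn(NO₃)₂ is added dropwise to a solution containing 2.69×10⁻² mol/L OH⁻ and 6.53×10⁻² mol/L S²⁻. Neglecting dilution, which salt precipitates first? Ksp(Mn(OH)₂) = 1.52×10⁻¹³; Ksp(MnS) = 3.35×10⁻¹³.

MnS

Precipitation begins when Q = Ksp.
For Mn(OH)₂: [Mn²⁺] = (Ksp/[OH⁻]^2) = 2.10×10⁻¹⁰ mol/L
For MnS: [Mn²⁺] = (Ksp/[S²⁻]) = 5.13×10⁻¹² mol/L
MnS requires the lower [Mn²⁺], so it precipitates first.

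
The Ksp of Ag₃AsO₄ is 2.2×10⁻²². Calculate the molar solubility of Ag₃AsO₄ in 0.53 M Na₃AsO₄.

2.5×10⁻⁸ M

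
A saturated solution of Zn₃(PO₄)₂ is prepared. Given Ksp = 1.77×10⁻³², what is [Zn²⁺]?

5.25×10⁻⁷ M

Zn₃(PO₄)₂(s) ⇌ 3 Zn²⁺(aq) + 2 PO₄³⁻(aq)
Let s be the molar solubility. Then [Zn²⁺] = 3s and [PO₄³⁻] = 2s.
Ksp = [Zn²⁺]^3[PO₄³⁻]^2 = (3s)^3 · (2s)^2 = 108s^5 = 1.77×10⁻³²
s = 1.75×10⁻⁷ M
[Zn²⁺] = 3s = 5.25×10⁻⁷ M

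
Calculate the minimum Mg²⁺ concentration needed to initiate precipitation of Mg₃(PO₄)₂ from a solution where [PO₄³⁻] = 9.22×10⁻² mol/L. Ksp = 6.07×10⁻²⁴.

The threshold for precipitation is Q = Ksp.
Mg₃(PO₄)₂(s) ⇌ 3 Mg²⁺(aq) + 2 PO₄³⁻(aq)
Ksp = [Mg²⁺]^3[PO₄³⁻]^2 = [Mg²⁺]^3(9.22×10⁻²)^2
[Mg²⁺]^3 = 6.07×10⁻²⁴ / (9.22×10⁻²)^2 = 7.14×10⁻²²
[Mg²⁺] = 8.94×10⁻⁸ mol/L

8.94×10⁻⁸ M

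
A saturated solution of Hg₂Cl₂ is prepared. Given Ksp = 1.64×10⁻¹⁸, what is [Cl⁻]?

Hg₂Cl₂(s) ⇌ Hg₂²⁺(aq) + 2 Cl⁻(aq)
Let s be the molar solubility. Then [Hg₂²⁺] = s and [Cl⁻] = 2s.
Ksp = [Hg₂²⁺][Cl⁻]^2 = s · (2s)^2 = 4s^3 = 1.64×10⁻¹⁸
s = 7.43×10⁻⁷ M
[Cl⁻] = 2s = 1.49×10⁻⁶ M

1.49×10⁻⁶ M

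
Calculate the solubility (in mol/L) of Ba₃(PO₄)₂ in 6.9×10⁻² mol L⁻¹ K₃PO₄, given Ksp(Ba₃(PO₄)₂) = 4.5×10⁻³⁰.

Ba₃(PO₄)₂(s) ⇌ 3 Ba²⁺(aq) + 2 PO₄³⁻(aq)
Let s be the solubility of Ba₃(PO₄)₂ here. The common ion gives [PO₄³⁻] ≈ 6.9×10⁻² mol L⁻¹, and [Ba²⁺] = 3s.
Ksp = [Ba²⁺]^3[PO₄³⁻]^2 = (3s)^3(6.9×10⁻²)^2
(3s)^3 = 4.5×10⁻³⁰ / (6.9×10⁻²)^2 = 9.5×10⁻²⁸
s = 3.3×10⁻¹⁰ mol L⁻¹

3.3×10⁻¹⁰ M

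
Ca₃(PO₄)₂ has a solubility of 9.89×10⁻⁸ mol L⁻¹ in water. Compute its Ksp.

Ksp = 1.02×10⁻³³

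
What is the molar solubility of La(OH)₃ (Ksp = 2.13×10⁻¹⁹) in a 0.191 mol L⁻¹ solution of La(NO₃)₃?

La(OH)₃(s) ⇌ La³⁺(aq) + 3 OH⁻(aq)
Let s be the solubility of La(OH)₃ here. The common ion gives [La³⁺] ≈ 0.191 mol L⁻¹, and [OH⁻] = 3s.
Ksp = [La³⁺][OH⁻]^3 = (0.191)(3s)^3
(3s)^3 = 2.13×10⁻¹⁹ / (0.191) = 1.12×10⁻¹⁸
s = 3.46×10⁻⁷ mol L⁻¹

3.46×10⁻⁷ M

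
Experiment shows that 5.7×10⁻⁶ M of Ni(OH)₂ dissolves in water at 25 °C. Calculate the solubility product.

Ksp = 7.4×10⁻¹⁶

Ni(OH)₂(s) ⇌ Ni²⁺(aq) + 2 OH⁻(aq)
With molar solubility s: [Ni²⁺] = s, [OH⁻] = 2s.
Ksp = [Ni²⁺][OH⁻]^2 = s · (2s)^2 = 4s^3
Ksp = 4 × (5.7×10⁻⁶)^3 = 7.4×10⁻¹⁶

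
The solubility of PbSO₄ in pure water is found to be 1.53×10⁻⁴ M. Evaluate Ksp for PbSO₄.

Ksp = 2.34×10⁻⁸

PbSO₄(s) ⇌ Pb²⁺(aq) + SO₄²⁻(aq)
If s mol/L of PbSO₄ dissolves, [Pb²⁺] = s and [SO₄²⁻] = s.
Ksp = [Pb²⁺][SO₄²⁻] = s · s = s^2
Ksp = (1.53×10⁻⁴)^2 = 2.34×10⁻⁸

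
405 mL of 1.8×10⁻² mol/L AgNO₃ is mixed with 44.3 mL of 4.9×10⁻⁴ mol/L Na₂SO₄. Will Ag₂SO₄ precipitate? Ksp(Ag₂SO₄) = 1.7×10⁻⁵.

No

Total volume after mixing = 405 + 44.3 = 449.3 mL.
[Ag⁺] = (1.8×10⁻²)(405)/449.3 = 1.6×10⁻² mol/L
[SO₄²⁻] = (4.9×10⁻⁴)(44.3)/449.3 = 4.8×10⁻⁵ mol/L
Q = [Ag⁺]^2[SO₄²⁻] = 1.3×10⁻⁸
Q = 1.3×10⁻⁸ < Ksp = 1.7×10⁻⁵, so the solution is unsaturated and no precipitate forms.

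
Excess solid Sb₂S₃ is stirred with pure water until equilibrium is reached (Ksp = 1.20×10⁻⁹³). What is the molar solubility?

1.02×10⁻¹⁹ M

Sb₂S₃(s) ⇌ 2 Sb³⁺(aq) + 3 S²⁻(aq)
For each mole of Sb₂S₃ that dissolves per liter, [Sb³⁺] = 2s and [S²⁻] = 3s; let s denote this solubility.
Ksp = [Sb³⁺]^2[S²⁻]^3 = (2s)^2 · (3s)^3 = 108s^5
108s^5 = 1.20×10⁻⁹³  ⇒  s^5 = 1.11×10⁻⁹⁵
s = (1.11×10⁻⁹⁵)^(1/5) = 1.02×10⁻¹⁹ mol/L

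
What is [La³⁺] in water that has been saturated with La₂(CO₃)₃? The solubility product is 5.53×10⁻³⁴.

La₂(CO₃)₃(s) ⇌ 2 La³⁺(aq) + 3 CO₃²⁻(aq)
Let s be the molar solubility. Then [La³⁺] = 2s and [CO₃²⁻] = 3s.
Ksp = [La³⁺]^2[CO₃²⁻]^3 = (2s)^2 · (3s)^3 = 108s^5 = 5.53×10⁻³⁴
s = 8.75×10⁻⁸ mol/L
[La³⁺] = 2s = 1.75×10⁻⁷ mol/L

1.75×10⁻⁷ M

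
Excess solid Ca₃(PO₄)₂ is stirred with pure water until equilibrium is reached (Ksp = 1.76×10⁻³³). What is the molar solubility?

1.10×10⁻⁷ M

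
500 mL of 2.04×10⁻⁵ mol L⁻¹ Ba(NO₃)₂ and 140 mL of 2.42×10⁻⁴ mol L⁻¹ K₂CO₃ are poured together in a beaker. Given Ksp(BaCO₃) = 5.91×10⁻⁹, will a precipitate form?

After mixing, V = 500 mL + 140 mL = 640 mL.
[Ba²⁺] = (2.04×10⁻⁵)(500)/640 = 1.59×10⁻⁵ mol L⁻¹
[CO₃²⁻] = (2.42×10⁻⁴)(140)/640 = 5.29×10⁻⁵ mol L⁻¹
Q = [Ba²⁺][CO₃²⁻] = 8.44×10⁻¹⁰
Q < Ksp (8.44×10⁻¹⁰ vs 5.91×10⁻⁹); the solution remains unsaturated and no precipitate forms.

No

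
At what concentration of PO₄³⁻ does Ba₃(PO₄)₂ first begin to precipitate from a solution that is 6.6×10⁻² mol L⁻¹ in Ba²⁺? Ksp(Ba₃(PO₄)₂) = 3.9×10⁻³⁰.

1.2×10⁻¹³ M

Precipitation of each salt begins when its ion product equals Ksp.
Ba₃(PO₄)₂(s) ⇌ 3 Ba²⁺(aq) + 2 PO₄³⁻(aq)
Ksp = [Ba²⁺]^3[PO₄³⁻]^2 = [PO₄³⁻]^2(6.6×10⁻²)^3
[PO₄³⁻]^2 = 3.9×10⁻³⁰ / (6.6×10⁻²)^3 = 1.4×10⁻²⁶
[PO₄³⁻] = 1.2×10⁻¹³ mol L⁻¹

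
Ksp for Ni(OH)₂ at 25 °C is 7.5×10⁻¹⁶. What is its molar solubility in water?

5.7×10⁻⁶ M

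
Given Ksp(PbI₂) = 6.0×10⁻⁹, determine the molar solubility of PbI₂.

1.1×10⁻³ M

PbI₂(s) ⇌ Pb²⁺(aq) + 2 I⁻(aq)
For each mole of PbI₂ that dissolves per liter, [Pb²⁺] = s and [I⁻] = 2s; let s denote this solubility.
Ksp = [Pb²⁺][I⁻]^2 = s · (2s)^2 = 4s^3
4s^3 = 6.0×10⁻⁹  ⇒  s^3 = 1.5×10⁻⁹
s = (1.5×10⁻⁹)^(1/3) = 1.1×10⁻³ mol L⁻¹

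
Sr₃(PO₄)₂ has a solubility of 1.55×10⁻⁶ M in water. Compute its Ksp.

Ksp = 9.66×10⁻²⁸

Sr₃(PO₄)₂(s) ⇌ 3 Sr²⁺(aq) + 2 PO₄³⁻(aq)
If s mol/L of Sr₃(PO₄)₂ dissolves, [Sr²⁺] = 3s and [PO₄³⁻] = 2s.
Ksp = [Sr²⁺]^3[PO₄³⁻]^2 = (3s)^3 · (2s)^2 = 108s^5
Ksp = 108 × (1.55×10⁻⁶)^5 = 9.66×10⁻²⁸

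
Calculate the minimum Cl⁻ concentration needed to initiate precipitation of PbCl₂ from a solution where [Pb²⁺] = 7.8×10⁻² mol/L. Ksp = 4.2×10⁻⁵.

2.3×10⁻² M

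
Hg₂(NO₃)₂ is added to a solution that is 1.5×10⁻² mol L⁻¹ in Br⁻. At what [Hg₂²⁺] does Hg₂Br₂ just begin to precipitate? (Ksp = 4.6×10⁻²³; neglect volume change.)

Each salt precipitates once Q = Ksp for that salt.
Hg₂Br₂(s) ⇌ Hg₂²⁺(aq) + 2 Br⁻(aq)
Ksp = [Hg₂²⁺][Br⁻]^2 = [Hg₂²⁺](1.5×10⁻²)^2
[Hg₂²⁺] = 4.6×10⁻²³ / (1.5×10⁻²)^2 = 2.0×10⁻¹⁹
[Hg₂²⁺] = 2.0×10⁻¹⁹ mol L⁻¹

2.0×10⁻¹⁹ M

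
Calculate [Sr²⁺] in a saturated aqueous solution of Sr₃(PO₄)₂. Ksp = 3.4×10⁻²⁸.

3.8×10⁻⁶ M

Sr₃(PO₄)₂(s) ⇌ 3 Sr²⁺(aq) + 2 PO₄³⁻(aq)
If s mol/L of Sr₃(PO₄)₂ dissolves, [Sr²⁺] = 3s and [PO₄³⁻] = 2s.
Ksp = [Sr²⁺]^3[PO₄³⁻]^2 = (3s)^3 · (2s)^2 = 108s^5 = 3.4×10⁻²⁸
s = 1.3×10⁻⁶ M
[Sr²⁺] = 3s = 3.8×10⁻⁶ M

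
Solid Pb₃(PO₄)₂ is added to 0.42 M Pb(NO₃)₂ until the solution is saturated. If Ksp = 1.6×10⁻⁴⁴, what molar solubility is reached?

2.3×10⁻²² M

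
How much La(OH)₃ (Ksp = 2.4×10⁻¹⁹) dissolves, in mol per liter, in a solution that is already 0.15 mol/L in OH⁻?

7.1×10⁻¹⁷ M

La(OH)₃(s) ⇌ La³⁺(aq) + 3 OH⁻(aq)
Let s be the solubility of La(OH)₃ here. The common ion gives [OH⁻] ≈ 0.15 mol/L, and [La³⁺] = s.
Ksp = [La³⁺][OH⁻]^3 = s(0.15)^3
s = 2.4×10⁻¹⁹ / (0.15)^3 = 7.1×10⁻¹⁷
s = 7.1×10⁻¹⁷ mol/L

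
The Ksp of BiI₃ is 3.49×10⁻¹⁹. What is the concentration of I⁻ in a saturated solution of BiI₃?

3.20×10⁻⁵ M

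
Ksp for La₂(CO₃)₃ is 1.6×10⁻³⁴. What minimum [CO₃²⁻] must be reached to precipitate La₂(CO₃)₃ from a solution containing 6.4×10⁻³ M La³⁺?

1.6×10⁻¹⁰ M

Each salt precipitates once Q = Ksp for that salt.
La₂(CO₃)₃(s) ⇌ 2 La³⁺(aq) + 3 CO₃²⁻(aq)
Ksp = [La³⁺]^2[CO₃²⁻]^3 = [CO₃²⁻]^3(6.4×10⁻³)^2
[CO₃²⁻]^3 = 1.6×10⁻³⁴ / (6.4×10⁻³)^2 = 3.9×10⁻³⁰
[CO₃²⁻] = 1.6×10⁻¹⁰ M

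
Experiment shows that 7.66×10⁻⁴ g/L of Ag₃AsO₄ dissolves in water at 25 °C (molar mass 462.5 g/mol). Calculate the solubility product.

Ksp = 2.03×10⁻²²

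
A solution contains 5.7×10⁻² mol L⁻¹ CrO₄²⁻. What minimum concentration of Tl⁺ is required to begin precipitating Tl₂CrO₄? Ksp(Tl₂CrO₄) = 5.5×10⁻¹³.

3.1×10⁻⁶ M

The threshold for precipitation is Q = Ksp.
Tl₂CrO₄(s) ⇌ 2 Tl⁺(aq) + CrO₄²⁻(aq)
Ksp = [Tl⁺]^2[CrO₄²⁻] = [Tl⁺]^2(5.7×10⁻²)
[Tl⁺]^2 = 5.5×10⁻¹³ / (5.7×10⁻²) = 9.6×10⁻¹²
[Tl⁺] = 3.1×10⁻⁶ mol L⁻¹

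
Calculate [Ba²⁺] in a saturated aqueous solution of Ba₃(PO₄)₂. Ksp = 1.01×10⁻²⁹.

1.87×10⁻⁶ M

Ba₃(PO₄)₂(s) ⇌ 3 Ba²⁺(aq) + 2 PO₄³⁻(aq)
Call the molar solubility s, so that [Ba²⁺] = 3s and [PO₄³⁻] = 2s.
Ksp = [Ba²⁺]^3[PO₄³⁻]^2 = (3s)^3 · (2s)^2 = 108s^5 = 1.01×10⁻²⁹
s = 6.23×10⁻⁷ M
[Ba²⁺] = 3s = 1.87×10⁻⁶ M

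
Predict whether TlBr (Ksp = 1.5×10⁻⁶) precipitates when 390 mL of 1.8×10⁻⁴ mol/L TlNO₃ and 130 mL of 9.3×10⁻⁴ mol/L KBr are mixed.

After mixing, V = 390 mL + 130 mL = 520 mL.
[Tl⁺] = (1.8×10⁻⁴)(390)/520 = 1.4×10⁻⁴ mol/L
[Br⁻] = (9.3×10⁻⁴)(130)/520 = 2.3×10⁻⁴ mol/L
Q = [Tl⁺][Br⁻] = 3.1×10⁻⁸
Q = 3.1×10⁻⁸ < Ksp = 1.5×10⁻⁶, so the solution is unsaturated and no precipitate forms.

No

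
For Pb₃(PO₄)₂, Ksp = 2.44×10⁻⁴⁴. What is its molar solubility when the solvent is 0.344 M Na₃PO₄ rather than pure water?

1.97×10⁻¹⁵ M

Pb₃(PO₄)₂(s) ⇌ 3 Pb²⁺(aq) + 2 PO₄³⁻(aq)
With PO₄³⁻ already at 0.344 M and s small, take [PO₄³⁻] ≈ 0.344 M and [Pb²⁺] = 3s.
Ksp = [Pb²⁺]^3[PO₄³⁻]^2 = (3s)^3(0.344)^2
(3s)^3 = 2.44×10⁻⁴⁴ / (0.344)^2 = 2.06×10⁻⁴³
s = 1.97×10⁻¹⁵ M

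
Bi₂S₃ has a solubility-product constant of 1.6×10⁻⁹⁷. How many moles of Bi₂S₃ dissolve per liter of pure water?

Bi₂S₃(s) ⇌ 2 Bi³⁺(aq) + 3 S²⁻(aq)
For each mole of Bi₂S₃ that dissolves per liter, [Bi³⁺] = 2s and [S²⁻] = 3s; let s denote this solubility.
Ksp = [Bi³⁺]^2[S²⁻]^3 = (2s)^2 · (3s)^3 = 108s^5
108s^5 = 1.6×10⁻⁹⁷  ⇒  s^5 = 1.5×10⁻⁹⁹
s = (1.5×10⁻⁹⁹)^(1/5) = 1.7×10⁻²⁰ M

1.7×10⁻²⁰ M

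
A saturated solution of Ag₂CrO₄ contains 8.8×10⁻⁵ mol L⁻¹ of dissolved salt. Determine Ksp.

Ksp = 2.7×10⁻¹²

Ag₂CrO₄(s) ⇌ 2 Ag⁺(aq) + CrO₄²⁻(aq)
With molar solubility s: [Ag⁺] = 2s, [CrO₄²⁻] = s.
Ksp = [Ag⁺]^2[CrO₄²⁻] = (2s)^2 · s = 4s^3
Ksp = 4 × (8.8×10⁻⁵)^3 = 2.7×10⁻¹²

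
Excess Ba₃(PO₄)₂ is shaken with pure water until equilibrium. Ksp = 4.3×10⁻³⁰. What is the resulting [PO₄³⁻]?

1.0×10⁻⁶ M

Ba₃(PO₄)₂(s) ⇌ 3 Ba²⁺(aq) + 2 PO₄³⁻(aq)
Call the molar solubility s, so that [Ba²⁺] = 3s and [PO₄³⁻] = 2s.
Ksp = [Ba²⁺]^3[PO₄³⁻]^2 = (3s)^3 · (2s)^2 = 108s^5 = 4.3×10⁻³⁰
s = 5.2×10⁻⁷ M
[PO₄³⁻] = 2s = 1.0×10⁻⁶ M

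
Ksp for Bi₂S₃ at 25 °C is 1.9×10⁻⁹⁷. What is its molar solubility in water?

1.8×10⁻²⁰ M

Bi₂S₃(s) ⇌ 2 Bi³⁺(aq) + 3 S²⁻(aq)
Call the molar solubility s, so that [Bi³⁺] = 2s and [S²⁻] = 3s.
Ksp = [Bi³⁺]^2[S²⁻]^3 = (2s)^2 · (3s)^3 = 108s^5
108s^5 = 1.9×10⁻⁹⁷  ⇒  s^5 = 1.8×10⁻⁹⁹
s = 1.8×10⁻²⁰ mol/L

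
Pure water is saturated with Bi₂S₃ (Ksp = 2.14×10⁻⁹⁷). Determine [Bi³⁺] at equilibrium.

Bi₂S₃(s) ⇌ 2 Bi³⁺(aq) + 3 S²⁻(aq)
If s mol/L of Bi₂S₃ dissolves, [Bi³⁺] = 2s and [S²⁻] = 3s.
Ksp = [Bi³⁺]^2[S²⁻]^3 = (2s)^2 · (3s)^3 = 108s^5 = 2.14×10⁻⁹⁷
s = 1.82×10⁻²⁰ mol/L
[Bi³⁺] = 2s = 3.63×10⁻²⁰ mol/L

3.63×10⁻²⁰ M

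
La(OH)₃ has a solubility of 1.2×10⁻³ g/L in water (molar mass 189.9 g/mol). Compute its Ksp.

Molar solubility s = (1.2×10⁻³ g/L) / (189.9 g/mol) = 6.319×10⁻⁶ mol/L
La(OH)₃(s) ⇌ La³⁺(aq) + 3 OH⁻(aq)
If s mol/L of La(OH)₃ dissolves, [La³⁺] = s and [OH⁻] = 3s.
Ksp = [La³⁺][OH⁻]^3 = s · (3s)^3 = 27s^4
Ksp = 27 × (6.319×10⁻⁶)^4 = 4.3×10⁻²⁰

Ksp = 4.3×10⁻²⁰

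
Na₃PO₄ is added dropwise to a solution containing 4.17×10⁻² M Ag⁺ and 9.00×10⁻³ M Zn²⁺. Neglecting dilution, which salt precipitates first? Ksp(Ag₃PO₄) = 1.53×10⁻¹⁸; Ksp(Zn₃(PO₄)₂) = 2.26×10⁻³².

Ag₃PO₄

A salt starts to precipitate once the ion product Q reaches its Ksp.
For Ag₃PO₄: [PO₄³⁻] = (Ksp/[Ag⁺]^3) = 2.11×10⁻¹⁴ M
For Zn₃(PO₄)₂: [PO₄³⁻] = (Ksp/[Zn²⁺]^3)^(1/2) = 1.76×10⁻¹³ M
Since Ag₃PO₄ needs less PO₄³⁻ to reach saturation, it precipitates first.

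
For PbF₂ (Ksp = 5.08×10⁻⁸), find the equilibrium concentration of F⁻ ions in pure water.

PbF₂(s) ⇌ Pb²⁺(aq) + 2 F⁻(aq)
Let s be the molar solubility. Then [Pb²⁺] = s and [F⁻] = 2s.
Ksp = [Pb²⁺][F⁻]^2 = s · (2s)^2 = 4s^3 = 5.08×10⁻⁸
s = 2.33×10⁻³ M
[F⁻] = 2s = 4.67×10⁻³ M

4.67×10⁻³ M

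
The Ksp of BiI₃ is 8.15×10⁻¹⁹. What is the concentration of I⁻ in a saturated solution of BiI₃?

BiI₃(s) ⇌ Bi³⁺(aq) + 3 I⁻(aq)
Let s be the molar solubility. Then [Bi³⁺] = s and [I⁻] = 3s.
Ksp = [Bi³⁺][I⁻]^3 = s · (3s)^3 = 27s^4 = 8.15×10⁻¹⁹
s = 1.32×10⁻⁵ mol L⁻¹
[I⁻] = 3s = 3.95×10⁻⁵ mol L⁻¹

3.95×10⁻⁵ M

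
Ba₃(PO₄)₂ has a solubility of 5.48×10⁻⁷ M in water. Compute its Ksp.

Ksp = 5.34×10⁻³⁰

Ba₃(PO₄)₂(s) ⇌ 3 Ba²⁺(aq) + 2 PO₄³⁻(aq)
Call the molar solubility s, so that [Ba²⁺] = 3s and [PO₄³⁻] = 2s.
Ksp = [Ba²⁺]^3[PO₄³⁻]^2 = (3s)^3 · (2s)^2 = 108s^5
Ksp = 108 × (5.48×10⁻⁷)^5 = 5.34×10⁻³⁰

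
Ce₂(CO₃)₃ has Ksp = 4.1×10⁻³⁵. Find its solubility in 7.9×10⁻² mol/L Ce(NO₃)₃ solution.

Ce₂(CO₃)₃(s) ⇌ 2 Ce³⁺(aq) + 3 CO₃²⁻(aq)
Ce³⁺ is already present at 7.9×10⁻² mol/L. If s mol/L of Ce₂(CO₃)₃ dissolves, [CO₃²⁻] = 3s while [Ce³⁺] ≈ 7.9×10⁻² mol/L.
Ksp = [Ce³⁺]^2[CO₃²⁻]^3 = (7.9×10⁻²)^2(3s)^3
(3s)^3 = 4.1×10⁻³⁵ / (7.9×10⁻²)^2 = 6.6×10⁻³³
s = 6.2×10⁻¹² mol/L

6.2×10⁻¹² M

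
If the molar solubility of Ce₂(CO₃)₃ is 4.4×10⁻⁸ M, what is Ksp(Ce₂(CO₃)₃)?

Ksp = 1.8×10⁻³⁵

Ce₂(CO₃)₃(s) ⇌ 2 Ce³⁺(aq) + 3 CO₃²⁻(aq)
For each mole of Ce₂(CO₃)₃ that dissolves per liter, [Ce³⁺] = 2s and [CO₃²⁻] = 3s; let s denote this solubility.
Ksp = [Ce³⁺]^2[CO₃²⁻]^3 = (2s)^2 · (3s)^3 = 108s^5
Ksp = 108 × (4.4×10⁻⁸)^5 = 1.8×10⁻³⁵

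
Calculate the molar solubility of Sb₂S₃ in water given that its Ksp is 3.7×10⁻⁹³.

Sb₂S₃(s) ⇌ 2 Sb³⁺(aq) + 3 S²⁻(aq)
Call the molar solubility s, so that [Sb³⁺] = 2s and [S²⁻] = 3s.
Ksp = [Sb³⁺]^2[S²⁻]^3 = (2s)^2 · (3s)^3 = 108s^5
108s^5 = 3.7×10⁻⁹³  ⇒  s^5 = 3.4×10⁻⁹⁵
Taking the 5th root, s = 1.3×10⁻¹⁹ mol L⁻¹.

1.3×10⁻¹⁹ M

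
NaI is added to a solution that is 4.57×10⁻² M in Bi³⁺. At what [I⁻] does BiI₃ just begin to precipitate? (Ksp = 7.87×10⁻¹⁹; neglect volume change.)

2.58×10⁻⁶ M

The threshold for precipitation is Q = Ksp.
BiI₃(s) ⇌ Bi³⁺(aq) + 3 I⁻(aq)
Ksp = [Bi³⁺][I⁻]^3 = [I⁻]^3(4.57×10⁻²)
[I⁻]^3 = 7.87×10⁻¹⁹ / (4.57×10⁻²) = 1.72×10⁻¹⁷
[I⁻] = 2.58×10⁻⁶ M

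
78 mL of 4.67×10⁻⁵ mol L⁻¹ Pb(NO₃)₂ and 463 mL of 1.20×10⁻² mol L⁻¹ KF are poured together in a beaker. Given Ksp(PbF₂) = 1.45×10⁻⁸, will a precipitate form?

The combined volume is 541 mL.
[Pb²⁺] = (4.67×10⁻⁵)(78)/541 = 6.73×10⁻⁶ mol L⁻¹
[F⁻] = (1.20×10⁻²)(463)/541 = 1.03×10⁻² mol L⁻¹
Q = [Pb²⁺][F⁻]^2 = 7.10×10⁻¹⁰
Q = 7.10×10⁻¹⁰ < Ksp = 1.45×10⁻⁸, so the solution is unsaturated and no precipitate forms.

No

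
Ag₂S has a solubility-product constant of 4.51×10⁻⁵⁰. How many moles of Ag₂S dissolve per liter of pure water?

Ag₂S(s) ⇌ 2 Ag⁺(aq) + S²⁻(aq)
With molar solubility s: [Ag⁺] = 2s, [S²⁻] = s.
Ksp = [Ag⁺]^2[S²⁻] = (2s)^2 · s = 4s^3
4s^3 = 4.51×10⁻⁵⁰  ⇒  s^3 = 1.13×10⁻⁵⁰
s = 2.24×10⁻¹⁷ M

2.24×10⁻¹⁷ M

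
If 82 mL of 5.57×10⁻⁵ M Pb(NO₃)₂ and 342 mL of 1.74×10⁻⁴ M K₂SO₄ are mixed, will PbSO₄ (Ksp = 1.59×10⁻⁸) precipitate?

No

After mixing, V = 82 mL + 342 mL = 424 mL.
[Pb²⁺] = (5.57×10⁻⁵)(82)/424 = 1.08×10⁻⁵ M
[SO₄²⁻] = (1.74×10⁻⁴)(342)/424 = 1.40×10⁻⁴ M
Q = [Pb²⁺][SO₄²⁻] = 1.51×10⁻⁹
Since Q (1.51×10⁻⁹) is less than Ksp (1.59×10⁻⁸), no PbSO₄ precipitates.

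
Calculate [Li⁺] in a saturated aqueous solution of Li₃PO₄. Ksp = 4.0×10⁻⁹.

1.0×10⁻² M

Li₃PO₄(s) ⇌ 3 Li⁺(aq) + PO₄³⁻(aq)
Let s be the molar solubility. Then [Li⁺] = 3s and [PO₄³⁻] = s.
Ksp = [Li⁺]^3[PO₄³⁻] = (3s)^3 · s = 27s^4 = 4.0×10⁻⁹
s = 3.5×10⁻³ M
[Li⁺] = 3s = 1.0×10⁻² M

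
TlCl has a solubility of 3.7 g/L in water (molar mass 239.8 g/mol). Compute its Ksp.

Ksp = 2.4×10⁻⁴

Convert to molarity: s = 3.7 / 239.8 = 1.543×10⁻² mol/L
TlCl(s) ⇌ Tl⁺(aq) + Cl⁻(aq)
If s mol/L of TlCl dissolves, [Tl⁺] = s and [Cl⁻] = s.
Ksp = [Tl⁺][Cl⁻] = s · s = s^2
Ksp = (1.543×10⁻²)^2 = 2.4×10⁻⁴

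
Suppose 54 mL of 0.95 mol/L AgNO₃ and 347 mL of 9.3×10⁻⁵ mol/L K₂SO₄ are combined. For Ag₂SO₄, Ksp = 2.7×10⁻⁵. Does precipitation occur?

Total volume after mixing = 54 + 347 = 401 mL.
[Ag⁺] = (0.95)(54)/401 = 0.13 mol/L
[SO₄²⁻] = (9.3×10⁻⁵)(347)/401 = 8.0×10⁻⁵ mol/L
Q = [Ag⁺]^2[SO₄²⁻] = 1.3×10⁻⁶
Q < Ksp (1.3×10⁻⁶ vs 2.7×10⁻⁵); the solution remains unsaturated and no precipitate forms.

No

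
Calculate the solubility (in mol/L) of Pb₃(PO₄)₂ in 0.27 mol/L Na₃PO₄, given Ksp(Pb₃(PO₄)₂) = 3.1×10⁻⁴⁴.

Pb₃(PO₄)₂(s) ⇌ 3 Pb²⁺(aq) + 2 PO₄³⁻(aq)
With PO₄³⁻ already at 0.27 mol/L and s small, take [PO₄³⁻] ≈ 0.27 mol/L and [Pb²⁺] = 3s.
Ksp = [Pb²⁺]^3[PO₄³⁻]^2 = (3s)^3(0.27)^2
(3s)^3 = 3.1×10⁻⁴⁴ / (0.27)^2 = 4.3×10⁻⁴³
s = 2.5×10⁻¹⁵ mol/L

2.5×10⁻¹⁵ M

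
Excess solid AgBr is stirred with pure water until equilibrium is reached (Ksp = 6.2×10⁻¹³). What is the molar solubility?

7.9×10⁻⁷ M

AgBr(s) ⇌ Ag⁺(aq) + Br⁻(aq)
If s mol/L of AgBr dissolves, [Ag⁺] = s and [Br⁻] = s.
Ksp = [Ag⁺][Br⁻] = s · s = s^2
s^2 = 6.2×10⁻¹³
s = (6.2×10⁻¹³)^(1/2) = 7.9×10⁻⁷ M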